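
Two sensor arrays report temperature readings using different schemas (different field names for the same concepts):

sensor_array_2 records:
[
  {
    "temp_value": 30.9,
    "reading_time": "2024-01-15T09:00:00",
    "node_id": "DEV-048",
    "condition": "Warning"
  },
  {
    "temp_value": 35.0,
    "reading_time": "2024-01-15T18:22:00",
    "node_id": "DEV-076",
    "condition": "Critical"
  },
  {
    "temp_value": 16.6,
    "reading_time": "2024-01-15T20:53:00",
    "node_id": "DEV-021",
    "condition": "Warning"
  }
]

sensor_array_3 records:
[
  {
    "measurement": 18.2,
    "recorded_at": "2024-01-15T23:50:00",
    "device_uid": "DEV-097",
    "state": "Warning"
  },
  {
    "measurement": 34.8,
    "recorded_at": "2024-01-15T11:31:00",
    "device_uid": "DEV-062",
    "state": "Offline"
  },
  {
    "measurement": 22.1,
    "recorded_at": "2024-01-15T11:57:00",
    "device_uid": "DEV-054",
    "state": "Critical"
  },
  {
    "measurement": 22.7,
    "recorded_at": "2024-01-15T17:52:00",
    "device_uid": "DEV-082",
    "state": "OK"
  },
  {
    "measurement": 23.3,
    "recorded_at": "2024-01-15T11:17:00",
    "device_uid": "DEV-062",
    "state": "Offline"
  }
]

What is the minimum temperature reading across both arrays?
16.6

Schema mapping: "temp_value" (sensor_array_2) = "measurement" (sensor_array_3) = temperature reading

Minimum in sensor_array_2: 16.6
Minimum in sensor_array_3: 18.2

Overall minimum: min(16.6, 18.2) = 16.6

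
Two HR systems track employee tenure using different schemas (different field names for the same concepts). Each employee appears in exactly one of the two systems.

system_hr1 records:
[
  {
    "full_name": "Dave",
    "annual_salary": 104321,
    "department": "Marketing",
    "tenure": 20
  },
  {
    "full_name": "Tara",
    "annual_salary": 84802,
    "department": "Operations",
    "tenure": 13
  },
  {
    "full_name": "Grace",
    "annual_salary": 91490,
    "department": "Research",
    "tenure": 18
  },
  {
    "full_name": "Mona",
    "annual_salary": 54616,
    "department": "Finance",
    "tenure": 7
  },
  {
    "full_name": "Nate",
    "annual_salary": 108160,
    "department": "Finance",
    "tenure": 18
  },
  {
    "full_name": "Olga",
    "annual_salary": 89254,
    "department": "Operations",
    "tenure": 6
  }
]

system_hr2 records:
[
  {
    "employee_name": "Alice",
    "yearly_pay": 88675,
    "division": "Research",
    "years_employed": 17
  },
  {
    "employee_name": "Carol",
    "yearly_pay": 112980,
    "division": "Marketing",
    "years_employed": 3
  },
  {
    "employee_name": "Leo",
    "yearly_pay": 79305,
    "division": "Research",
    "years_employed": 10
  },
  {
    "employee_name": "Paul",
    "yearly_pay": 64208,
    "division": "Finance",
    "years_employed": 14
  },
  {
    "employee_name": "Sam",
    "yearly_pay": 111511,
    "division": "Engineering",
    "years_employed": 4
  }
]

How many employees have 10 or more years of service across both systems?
7

Reconcile schemas: "tenure" (system_hr1) = "years_employed" (system_hr2) = years of service

From system_hr1: 4 employees with >= 10 years
From system_hr2: 3 employees with >= 10 years

Total: 4 + 3 = 7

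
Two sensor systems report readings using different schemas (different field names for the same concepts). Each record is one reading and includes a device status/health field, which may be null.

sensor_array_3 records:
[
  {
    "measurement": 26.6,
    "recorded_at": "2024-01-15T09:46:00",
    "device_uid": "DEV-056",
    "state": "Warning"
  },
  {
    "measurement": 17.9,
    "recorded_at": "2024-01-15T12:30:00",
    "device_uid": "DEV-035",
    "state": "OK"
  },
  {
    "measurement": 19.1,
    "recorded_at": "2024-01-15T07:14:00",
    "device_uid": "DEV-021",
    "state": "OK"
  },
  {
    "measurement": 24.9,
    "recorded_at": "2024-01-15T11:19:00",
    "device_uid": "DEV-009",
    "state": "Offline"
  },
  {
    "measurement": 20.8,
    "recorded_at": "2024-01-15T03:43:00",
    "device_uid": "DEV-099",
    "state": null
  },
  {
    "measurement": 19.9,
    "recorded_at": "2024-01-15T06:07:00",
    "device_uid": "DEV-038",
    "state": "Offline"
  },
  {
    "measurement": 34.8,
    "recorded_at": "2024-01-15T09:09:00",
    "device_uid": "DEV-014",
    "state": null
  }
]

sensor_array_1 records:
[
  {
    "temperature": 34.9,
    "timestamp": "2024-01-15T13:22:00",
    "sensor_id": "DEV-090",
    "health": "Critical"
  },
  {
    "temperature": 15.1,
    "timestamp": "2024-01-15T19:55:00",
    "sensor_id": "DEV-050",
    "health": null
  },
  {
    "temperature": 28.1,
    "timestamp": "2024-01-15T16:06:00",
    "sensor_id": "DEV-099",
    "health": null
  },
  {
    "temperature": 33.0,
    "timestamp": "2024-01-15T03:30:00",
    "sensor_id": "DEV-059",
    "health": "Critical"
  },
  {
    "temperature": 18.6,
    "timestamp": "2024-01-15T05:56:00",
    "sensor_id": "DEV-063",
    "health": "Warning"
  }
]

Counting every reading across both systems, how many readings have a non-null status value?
8

Schema mapping: "state" (sensor_array_3) = "health" (sensor_array_1) = status

Non-null in sensor_array_3: 5
Non-null in sensor_array_1: 3

Total non-null: 5 + 3 = 8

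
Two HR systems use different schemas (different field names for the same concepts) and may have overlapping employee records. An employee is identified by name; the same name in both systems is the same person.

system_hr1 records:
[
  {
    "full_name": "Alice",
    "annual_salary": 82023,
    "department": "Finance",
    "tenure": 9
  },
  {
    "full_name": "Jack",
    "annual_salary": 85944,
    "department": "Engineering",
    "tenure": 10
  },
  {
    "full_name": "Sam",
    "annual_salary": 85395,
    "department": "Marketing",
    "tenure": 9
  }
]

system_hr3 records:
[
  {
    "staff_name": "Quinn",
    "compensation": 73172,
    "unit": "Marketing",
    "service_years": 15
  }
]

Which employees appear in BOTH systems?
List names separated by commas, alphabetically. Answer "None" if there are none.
None

Schema mapping: "full_name" (system_hr1) = "staff_name" (system_hr3) = employee name

Names in system_hr1: ['Alice', 'Jack', 'Sam']
Names in system_hr3: ['Quinn']

Intersection: None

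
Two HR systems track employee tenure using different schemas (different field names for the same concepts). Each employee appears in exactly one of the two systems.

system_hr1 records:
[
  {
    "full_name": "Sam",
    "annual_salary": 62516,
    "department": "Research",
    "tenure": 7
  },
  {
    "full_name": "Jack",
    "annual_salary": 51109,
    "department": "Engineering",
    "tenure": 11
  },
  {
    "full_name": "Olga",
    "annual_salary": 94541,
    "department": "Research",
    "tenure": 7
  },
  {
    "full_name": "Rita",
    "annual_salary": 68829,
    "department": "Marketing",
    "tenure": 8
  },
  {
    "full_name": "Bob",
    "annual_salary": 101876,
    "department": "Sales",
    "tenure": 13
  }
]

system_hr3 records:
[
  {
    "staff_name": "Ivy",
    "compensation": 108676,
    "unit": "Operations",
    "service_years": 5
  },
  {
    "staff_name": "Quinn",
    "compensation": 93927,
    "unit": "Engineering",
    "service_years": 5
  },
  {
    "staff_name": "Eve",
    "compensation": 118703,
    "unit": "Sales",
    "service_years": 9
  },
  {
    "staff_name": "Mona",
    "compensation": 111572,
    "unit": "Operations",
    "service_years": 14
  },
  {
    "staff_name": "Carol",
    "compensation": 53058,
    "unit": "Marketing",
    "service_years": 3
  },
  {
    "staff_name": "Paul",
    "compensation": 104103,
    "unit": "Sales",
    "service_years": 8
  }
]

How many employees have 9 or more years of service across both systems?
4

Reconcile schemas: "tenure" (system_hr1) = "service_years" (system_hr3) = years of service

From system_hr1: 2 employees with >= 9 years
From system_hr3: 2 employees with >= 9 years

Total: 2 + 2 = 4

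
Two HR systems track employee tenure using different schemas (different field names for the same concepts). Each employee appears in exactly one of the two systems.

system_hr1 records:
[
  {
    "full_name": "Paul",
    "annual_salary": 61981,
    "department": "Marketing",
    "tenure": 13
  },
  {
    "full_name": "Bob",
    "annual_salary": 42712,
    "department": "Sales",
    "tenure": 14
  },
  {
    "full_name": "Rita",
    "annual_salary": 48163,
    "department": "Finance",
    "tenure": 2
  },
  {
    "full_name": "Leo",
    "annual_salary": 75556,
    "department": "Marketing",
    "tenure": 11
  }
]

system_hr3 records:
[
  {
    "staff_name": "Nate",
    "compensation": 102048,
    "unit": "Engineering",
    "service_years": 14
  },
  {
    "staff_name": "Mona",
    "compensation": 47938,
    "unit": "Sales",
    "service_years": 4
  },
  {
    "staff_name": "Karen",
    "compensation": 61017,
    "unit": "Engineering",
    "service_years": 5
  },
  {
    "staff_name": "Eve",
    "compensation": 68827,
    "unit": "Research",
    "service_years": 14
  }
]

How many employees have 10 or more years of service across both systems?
5

Reconcile schemas: "tenure" (system_hr1) = "service_years" (system_hr3) = years of service

From system_hr1: 3 employees with >= 10 years
From system_hr3: 2 employees with >= 10 years

Total: 3 + 2 = 5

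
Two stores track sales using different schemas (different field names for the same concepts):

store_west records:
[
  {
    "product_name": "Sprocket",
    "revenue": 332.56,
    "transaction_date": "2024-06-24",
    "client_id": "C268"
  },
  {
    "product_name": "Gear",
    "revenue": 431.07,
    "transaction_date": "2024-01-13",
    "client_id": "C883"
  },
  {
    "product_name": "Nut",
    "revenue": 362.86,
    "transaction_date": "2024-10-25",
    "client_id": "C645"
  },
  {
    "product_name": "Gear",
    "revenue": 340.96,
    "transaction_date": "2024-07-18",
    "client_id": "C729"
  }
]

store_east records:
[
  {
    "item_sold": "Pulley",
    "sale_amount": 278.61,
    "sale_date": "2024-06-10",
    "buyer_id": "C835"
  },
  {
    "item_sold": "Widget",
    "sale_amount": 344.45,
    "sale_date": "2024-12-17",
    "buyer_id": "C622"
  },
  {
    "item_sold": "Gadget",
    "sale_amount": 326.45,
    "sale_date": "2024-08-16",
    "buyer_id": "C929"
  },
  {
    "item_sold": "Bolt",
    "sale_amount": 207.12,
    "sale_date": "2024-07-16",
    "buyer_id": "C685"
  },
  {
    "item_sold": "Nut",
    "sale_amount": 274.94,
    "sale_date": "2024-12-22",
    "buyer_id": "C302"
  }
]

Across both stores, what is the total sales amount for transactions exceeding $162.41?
2899.02

Schema mapping: "revenue" (store_west) = "sale_amount" (store_east) = sale amount

Sum of sales > $162.41 in store_west: 1467.45
Sum of sales > $162.41 in store_east: 1431.57

Total: 1467.45 + 1431.57 = 2899.02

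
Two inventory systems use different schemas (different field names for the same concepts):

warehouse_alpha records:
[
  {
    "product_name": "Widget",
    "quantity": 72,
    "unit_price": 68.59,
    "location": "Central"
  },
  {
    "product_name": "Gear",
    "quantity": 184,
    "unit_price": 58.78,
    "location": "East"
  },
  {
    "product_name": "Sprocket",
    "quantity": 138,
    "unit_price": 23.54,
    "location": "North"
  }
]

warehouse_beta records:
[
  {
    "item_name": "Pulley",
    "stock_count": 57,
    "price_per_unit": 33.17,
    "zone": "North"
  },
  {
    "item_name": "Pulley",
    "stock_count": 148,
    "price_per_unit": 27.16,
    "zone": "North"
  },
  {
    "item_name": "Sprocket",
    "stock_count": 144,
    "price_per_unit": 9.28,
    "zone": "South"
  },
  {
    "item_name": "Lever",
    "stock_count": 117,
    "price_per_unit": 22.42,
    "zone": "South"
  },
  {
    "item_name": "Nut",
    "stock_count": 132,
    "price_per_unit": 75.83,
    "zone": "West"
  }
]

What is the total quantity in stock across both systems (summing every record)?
992

To reconcile these schemas, identify the field holding the quantity in stock in each system:
1. In warehouse_alpha it is "quantity"
2. In warehouse_beta it is "stock_count"

From warehouse_alpha: 72 + 184 + 138 = 394
From warehouse_beta: 57 + 148 + 144 + 117 + 132 = 598

Total: 394 + 598 = 992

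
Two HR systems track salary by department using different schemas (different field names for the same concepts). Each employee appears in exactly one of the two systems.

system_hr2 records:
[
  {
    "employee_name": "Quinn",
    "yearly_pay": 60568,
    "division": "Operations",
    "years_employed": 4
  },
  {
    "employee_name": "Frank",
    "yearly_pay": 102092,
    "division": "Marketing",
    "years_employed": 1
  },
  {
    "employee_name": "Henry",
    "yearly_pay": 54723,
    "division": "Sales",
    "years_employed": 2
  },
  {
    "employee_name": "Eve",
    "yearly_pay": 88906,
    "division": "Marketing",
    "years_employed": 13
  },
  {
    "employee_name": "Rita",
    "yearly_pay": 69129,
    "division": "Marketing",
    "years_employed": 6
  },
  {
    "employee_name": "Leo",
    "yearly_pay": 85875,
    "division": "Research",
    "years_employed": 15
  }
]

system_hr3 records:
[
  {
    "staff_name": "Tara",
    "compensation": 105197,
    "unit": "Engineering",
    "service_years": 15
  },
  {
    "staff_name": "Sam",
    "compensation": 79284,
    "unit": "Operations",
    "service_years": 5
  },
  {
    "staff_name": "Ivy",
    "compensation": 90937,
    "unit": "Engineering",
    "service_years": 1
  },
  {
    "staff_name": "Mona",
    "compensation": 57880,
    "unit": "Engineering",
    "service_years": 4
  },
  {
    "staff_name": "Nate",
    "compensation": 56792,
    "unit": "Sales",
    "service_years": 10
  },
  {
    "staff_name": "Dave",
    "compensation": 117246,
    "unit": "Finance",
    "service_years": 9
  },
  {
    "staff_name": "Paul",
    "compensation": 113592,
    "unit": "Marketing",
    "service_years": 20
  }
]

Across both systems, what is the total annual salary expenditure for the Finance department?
117246

Schema mappings:
- "division" (system_hr2) = "unit" (system_hr3) = department
- "yearly_pay" (system_hr2) = "compensation" (system_hr3) = salary

Finance salaries from system_hr2: 0
Finance salaries from system_hr3: 117246

Total: 0 + 117246 = 117246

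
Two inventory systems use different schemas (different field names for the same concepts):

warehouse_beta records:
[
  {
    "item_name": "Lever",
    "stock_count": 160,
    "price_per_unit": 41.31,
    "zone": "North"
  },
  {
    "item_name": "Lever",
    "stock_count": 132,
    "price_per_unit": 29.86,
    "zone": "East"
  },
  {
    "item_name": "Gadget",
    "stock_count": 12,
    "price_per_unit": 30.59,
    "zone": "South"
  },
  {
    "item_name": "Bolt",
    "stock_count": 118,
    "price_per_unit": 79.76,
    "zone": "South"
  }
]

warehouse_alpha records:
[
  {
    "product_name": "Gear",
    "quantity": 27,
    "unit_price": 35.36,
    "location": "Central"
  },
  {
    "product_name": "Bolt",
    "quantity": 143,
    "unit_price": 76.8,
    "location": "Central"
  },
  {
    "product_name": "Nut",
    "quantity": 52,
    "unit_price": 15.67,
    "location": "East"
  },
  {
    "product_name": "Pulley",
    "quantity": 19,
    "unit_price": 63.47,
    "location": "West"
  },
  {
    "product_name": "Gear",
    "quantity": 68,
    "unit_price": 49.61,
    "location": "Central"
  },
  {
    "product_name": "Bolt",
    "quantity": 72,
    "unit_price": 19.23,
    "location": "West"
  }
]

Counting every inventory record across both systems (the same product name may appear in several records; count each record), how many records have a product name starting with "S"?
0

Schema mapping: "item_name" (warehouse_beta) = "product_name" (warehouse_alpha) = product name

Records with product name starting with "S" in warehouse_beta: 0
Records with product name starting with "S" in warehouse_alpha: 0

Total: 0 + 0 = 0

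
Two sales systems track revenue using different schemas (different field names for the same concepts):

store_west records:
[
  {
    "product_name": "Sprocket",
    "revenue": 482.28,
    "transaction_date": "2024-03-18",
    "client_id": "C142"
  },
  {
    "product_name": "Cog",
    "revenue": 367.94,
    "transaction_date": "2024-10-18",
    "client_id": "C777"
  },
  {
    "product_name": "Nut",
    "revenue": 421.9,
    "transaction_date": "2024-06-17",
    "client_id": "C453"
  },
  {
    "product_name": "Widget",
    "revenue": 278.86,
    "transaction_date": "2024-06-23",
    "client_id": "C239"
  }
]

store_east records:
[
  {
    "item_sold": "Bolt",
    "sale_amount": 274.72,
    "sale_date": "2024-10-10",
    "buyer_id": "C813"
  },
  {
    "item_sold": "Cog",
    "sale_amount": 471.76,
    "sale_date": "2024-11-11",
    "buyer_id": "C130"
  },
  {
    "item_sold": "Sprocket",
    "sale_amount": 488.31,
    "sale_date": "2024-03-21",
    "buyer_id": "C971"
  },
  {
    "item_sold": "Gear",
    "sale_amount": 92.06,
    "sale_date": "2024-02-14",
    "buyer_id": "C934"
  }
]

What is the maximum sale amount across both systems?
488.31

Reconcile: "revenue" (store_west) = "sale_amount" (store_east) = sale amount

Maximum in store_west: 482.28
Maximum in store_east: 488.31

Overall maximum: max(482.28, 488.31) = 488.31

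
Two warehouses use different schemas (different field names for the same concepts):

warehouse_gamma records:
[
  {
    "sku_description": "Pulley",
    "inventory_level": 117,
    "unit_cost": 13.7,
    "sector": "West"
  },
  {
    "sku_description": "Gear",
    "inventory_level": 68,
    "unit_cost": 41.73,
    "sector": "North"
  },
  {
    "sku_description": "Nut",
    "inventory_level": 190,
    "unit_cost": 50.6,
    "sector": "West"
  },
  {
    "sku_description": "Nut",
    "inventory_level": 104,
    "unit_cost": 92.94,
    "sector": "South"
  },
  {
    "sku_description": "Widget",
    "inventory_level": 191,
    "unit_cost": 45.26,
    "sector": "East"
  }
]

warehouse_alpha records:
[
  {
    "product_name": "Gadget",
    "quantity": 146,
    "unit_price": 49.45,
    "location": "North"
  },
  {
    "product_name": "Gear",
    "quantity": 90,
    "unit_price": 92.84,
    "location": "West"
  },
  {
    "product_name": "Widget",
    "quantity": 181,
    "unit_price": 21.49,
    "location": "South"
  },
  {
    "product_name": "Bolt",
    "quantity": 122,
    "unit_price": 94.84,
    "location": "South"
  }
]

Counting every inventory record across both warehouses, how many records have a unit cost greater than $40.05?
7

Schema mapping: "unit_cost" (warehouse_gamma) = "unit_price" (warehouse_alpha) = unit cost

Records > $40.05 in warehouse_gamma: 4
Records > $40.05 in warehouse_alpha: 3

Total count: 4 + 3 = 7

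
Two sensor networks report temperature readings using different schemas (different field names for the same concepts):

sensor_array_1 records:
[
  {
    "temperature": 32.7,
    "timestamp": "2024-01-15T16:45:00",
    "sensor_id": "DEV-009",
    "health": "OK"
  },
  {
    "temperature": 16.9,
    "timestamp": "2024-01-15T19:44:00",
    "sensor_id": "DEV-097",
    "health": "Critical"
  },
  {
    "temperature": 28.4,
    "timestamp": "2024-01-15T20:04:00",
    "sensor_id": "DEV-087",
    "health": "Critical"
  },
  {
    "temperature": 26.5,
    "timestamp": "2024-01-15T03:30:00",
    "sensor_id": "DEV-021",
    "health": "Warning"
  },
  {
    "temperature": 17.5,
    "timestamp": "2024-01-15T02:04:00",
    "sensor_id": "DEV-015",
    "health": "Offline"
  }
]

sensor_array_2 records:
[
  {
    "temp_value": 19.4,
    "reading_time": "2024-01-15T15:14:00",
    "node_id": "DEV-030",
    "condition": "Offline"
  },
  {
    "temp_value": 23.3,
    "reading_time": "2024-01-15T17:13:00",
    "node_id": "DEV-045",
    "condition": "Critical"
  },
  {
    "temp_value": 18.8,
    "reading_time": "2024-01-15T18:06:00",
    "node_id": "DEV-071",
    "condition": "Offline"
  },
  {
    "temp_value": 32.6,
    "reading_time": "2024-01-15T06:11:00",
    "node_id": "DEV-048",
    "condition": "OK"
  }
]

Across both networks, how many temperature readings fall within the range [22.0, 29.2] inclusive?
3

Schema mapping: "temperature" (sensor_array_1) = "temp_value" (sensor_array_2) = temperature

Readings in [22.0, 29.2] from sensor_array_1: 2
Readings in [22.0, 29.2] from sensor_array_2: 1

Total count: 2 + 1 = 3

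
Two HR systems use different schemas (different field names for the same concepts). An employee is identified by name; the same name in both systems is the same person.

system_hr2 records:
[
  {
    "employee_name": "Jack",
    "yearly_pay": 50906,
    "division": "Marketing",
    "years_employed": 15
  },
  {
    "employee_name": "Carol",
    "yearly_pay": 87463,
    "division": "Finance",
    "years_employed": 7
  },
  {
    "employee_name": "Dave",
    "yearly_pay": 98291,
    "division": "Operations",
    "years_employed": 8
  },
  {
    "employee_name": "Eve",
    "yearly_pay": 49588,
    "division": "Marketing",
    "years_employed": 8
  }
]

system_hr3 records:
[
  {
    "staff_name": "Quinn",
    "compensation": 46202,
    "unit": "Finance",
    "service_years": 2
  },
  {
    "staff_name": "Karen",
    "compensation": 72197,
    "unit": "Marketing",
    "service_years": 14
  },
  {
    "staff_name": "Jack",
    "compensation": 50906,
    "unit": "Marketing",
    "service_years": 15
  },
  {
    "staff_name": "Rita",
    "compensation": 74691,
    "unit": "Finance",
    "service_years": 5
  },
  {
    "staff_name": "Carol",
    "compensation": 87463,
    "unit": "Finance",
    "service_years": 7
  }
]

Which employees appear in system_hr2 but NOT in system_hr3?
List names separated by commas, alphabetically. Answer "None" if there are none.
Dave, Eve

Schema mapping: "employee_name" (system_hr2) = "staff_name" (system_hr3) = employee name

Names in system_hr2: ['Carol', 'Dave', 'Eve', 'Jack']
Names in system_hr3: ['Carol', 'Jack', 'Karen', 'Quinn', 'Rita']

In system_hr2 but not system_hr3: ['Dave', 'Eve']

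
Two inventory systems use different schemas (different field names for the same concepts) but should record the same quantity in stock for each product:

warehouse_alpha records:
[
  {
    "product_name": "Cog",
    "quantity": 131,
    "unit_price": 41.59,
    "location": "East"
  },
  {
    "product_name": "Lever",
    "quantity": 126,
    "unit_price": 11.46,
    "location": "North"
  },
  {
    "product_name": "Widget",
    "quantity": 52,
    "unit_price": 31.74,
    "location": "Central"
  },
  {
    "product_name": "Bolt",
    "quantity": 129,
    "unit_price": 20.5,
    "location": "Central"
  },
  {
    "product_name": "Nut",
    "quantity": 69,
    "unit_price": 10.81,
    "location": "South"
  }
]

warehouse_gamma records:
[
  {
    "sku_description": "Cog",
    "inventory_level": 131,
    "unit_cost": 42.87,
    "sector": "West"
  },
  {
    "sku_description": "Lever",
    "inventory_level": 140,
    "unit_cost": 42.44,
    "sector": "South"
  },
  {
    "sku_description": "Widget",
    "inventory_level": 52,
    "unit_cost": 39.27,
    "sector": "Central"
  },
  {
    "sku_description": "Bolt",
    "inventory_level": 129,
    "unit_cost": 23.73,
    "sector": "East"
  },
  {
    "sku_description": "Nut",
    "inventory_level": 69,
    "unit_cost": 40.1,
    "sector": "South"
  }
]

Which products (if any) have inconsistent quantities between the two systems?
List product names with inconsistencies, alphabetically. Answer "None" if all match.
Lever

Schema mappings:
- "product_name" (warehouse_alpha) = "sku_description" (warehouse_gamma) = product name
- "quantity" (warehouse_alpha) = "inventory_level" (warehouse_gamma) = quantity

Comparison:
  Cog: 131 vs 131 - MATCH
  Lever: 126 vs 140 - MISMATCH
  Widget: 52 vs 52 - MATCH
  Bolt: 129 vs 129 - MATCH
  Nut: 69 vs 69 - MATCH

Products with inconsistencies: Lever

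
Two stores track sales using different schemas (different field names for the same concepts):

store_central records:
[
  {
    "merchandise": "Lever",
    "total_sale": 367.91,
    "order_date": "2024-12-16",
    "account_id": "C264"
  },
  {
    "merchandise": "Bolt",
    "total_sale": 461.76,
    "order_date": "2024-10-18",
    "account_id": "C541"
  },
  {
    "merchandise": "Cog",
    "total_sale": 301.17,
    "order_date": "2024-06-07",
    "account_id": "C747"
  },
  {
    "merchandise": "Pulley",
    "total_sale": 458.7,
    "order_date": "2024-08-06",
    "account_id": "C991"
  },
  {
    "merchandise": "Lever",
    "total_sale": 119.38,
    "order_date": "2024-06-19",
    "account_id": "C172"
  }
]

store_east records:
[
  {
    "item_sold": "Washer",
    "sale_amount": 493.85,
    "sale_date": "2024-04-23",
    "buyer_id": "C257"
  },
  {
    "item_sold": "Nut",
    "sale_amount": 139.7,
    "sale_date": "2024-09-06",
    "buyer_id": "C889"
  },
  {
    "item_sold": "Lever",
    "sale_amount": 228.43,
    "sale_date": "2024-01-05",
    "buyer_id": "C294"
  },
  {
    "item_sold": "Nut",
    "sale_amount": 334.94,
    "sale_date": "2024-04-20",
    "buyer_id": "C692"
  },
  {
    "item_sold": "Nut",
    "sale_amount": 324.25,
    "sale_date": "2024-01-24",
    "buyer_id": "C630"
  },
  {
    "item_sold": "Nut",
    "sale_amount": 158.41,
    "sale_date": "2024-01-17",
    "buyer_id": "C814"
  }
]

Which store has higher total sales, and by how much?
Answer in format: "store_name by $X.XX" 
store_central by $29.34

Schema mapping: "total_sale" (store_central) = "sale_amount" (store_east) = sale amount

Total for store_central: 1708.92
Total for store_east: 1679.58

Difference: |1708.92 - 1679.58| = 29.34
store_central has higher sales by $29.34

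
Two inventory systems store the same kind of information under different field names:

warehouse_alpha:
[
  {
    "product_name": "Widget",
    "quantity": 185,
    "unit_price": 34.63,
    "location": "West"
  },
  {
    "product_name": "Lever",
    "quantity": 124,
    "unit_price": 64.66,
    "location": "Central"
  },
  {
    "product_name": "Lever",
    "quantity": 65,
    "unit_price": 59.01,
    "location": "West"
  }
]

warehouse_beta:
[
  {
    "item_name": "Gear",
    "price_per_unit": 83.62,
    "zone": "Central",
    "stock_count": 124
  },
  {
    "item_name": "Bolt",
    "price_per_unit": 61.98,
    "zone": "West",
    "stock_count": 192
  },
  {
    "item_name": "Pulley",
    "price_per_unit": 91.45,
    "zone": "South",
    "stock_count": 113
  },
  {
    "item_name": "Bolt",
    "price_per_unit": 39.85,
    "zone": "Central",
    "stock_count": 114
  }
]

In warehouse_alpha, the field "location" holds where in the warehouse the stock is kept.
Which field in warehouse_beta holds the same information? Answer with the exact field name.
zone

In warehouse_alpha, "location" holds where in the warehouse the stock is kept.
The fields in warehouse_beta are: "item_name", "price_per_unit", "zone", "stock_count".
"zone" is the match: the name refers to the same concept and its values are area labels (e.g. 'Central', 'South').
The other fields ("item_name", "price_per_unit", "stock_count") hold different kinds of data.

So "location" in warehouse_alpha corresponds to "zone" in warehouse_beta.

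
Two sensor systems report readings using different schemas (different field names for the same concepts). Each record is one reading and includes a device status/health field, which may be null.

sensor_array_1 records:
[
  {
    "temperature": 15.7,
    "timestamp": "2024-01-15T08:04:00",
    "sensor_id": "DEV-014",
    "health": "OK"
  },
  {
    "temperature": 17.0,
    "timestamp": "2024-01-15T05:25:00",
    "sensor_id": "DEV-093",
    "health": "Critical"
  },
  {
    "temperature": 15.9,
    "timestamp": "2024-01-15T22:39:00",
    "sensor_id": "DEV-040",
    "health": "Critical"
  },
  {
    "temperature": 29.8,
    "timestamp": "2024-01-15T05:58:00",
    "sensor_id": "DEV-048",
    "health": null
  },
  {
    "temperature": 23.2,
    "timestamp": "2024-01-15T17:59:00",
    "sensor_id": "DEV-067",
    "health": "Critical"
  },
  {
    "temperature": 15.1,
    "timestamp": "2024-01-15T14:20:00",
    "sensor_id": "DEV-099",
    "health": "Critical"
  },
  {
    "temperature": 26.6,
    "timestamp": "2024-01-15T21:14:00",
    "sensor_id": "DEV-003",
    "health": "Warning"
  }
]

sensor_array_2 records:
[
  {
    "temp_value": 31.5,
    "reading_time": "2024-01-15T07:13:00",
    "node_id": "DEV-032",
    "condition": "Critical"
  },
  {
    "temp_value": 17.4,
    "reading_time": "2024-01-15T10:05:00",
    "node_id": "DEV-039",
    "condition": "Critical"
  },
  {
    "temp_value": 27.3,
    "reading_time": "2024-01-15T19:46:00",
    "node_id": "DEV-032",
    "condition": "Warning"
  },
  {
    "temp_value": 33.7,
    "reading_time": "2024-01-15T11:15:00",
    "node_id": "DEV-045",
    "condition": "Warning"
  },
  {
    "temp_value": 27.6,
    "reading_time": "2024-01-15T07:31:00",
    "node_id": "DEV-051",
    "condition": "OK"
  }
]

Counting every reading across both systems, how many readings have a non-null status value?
11

Schema mapping: "health" (sensor_array_1) = "condition" (sensor_array_2) = status

Non-null in sensor_array_1: 6
Non-null in sensor_array_2: 5

Total non-null: 6 + 5 = 11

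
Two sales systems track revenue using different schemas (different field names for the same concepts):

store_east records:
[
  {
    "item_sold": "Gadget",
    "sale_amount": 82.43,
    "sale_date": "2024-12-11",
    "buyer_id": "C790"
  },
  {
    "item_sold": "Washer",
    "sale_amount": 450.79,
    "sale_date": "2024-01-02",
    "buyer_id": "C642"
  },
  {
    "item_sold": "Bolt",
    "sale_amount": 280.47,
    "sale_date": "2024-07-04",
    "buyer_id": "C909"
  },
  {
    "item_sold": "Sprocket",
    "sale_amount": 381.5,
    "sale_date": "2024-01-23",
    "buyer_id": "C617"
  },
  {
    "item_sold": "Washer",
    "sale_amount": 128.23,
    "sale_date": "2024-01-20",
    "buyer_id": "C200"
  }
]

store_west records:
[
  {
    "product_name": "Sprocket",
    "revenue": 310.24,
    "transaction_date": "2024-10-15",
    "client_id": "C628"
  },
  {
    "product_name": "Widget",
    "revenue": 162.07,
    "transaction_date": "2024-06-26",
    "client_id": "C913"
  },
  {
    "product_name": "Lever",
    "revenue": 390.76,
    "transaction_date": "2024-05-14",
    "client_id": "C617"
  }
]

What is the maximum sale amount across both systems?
450.79

Reconcile: "sale_amount" (store_east) = "revenue" (store_west) = sale amount

Maximum in store_east: 450.79
Maximum in store_west: 390.76

Overall maximum: max(450.79, 390.76) = 450.79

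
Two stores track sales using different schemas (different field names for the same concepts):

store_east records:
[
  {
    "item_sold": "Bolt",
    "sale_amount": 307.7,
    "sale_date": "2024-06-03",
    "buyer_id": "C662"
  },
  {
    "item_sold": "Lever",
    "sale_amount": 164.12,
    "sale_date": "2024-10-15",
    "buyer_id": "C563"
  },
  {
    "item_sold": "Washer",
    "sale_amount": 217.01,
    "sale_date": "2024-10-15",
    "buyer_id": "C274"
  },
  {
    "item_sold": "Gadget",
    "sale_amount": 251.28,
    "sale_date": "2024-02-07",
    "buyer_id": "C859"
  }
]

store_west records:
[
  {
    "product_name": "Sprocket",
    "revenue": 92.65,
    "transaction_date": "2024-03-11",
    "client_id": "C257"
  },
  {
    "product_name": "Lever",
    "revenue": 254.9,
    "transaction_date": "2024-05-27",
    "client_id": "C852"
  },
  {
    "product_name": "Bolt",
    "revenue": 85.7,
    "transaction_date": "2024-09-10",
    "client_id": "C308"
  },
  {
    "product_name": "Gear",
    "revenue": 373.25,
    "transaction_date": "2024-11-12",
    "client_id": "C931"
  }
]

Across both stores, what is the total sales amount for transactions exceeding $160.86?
1568.26

Schema mapping: "sale_amount" (store_east) = "revenue" (store_west) = sale amount

Sum of sales > $160.86 in store_east: 940.11
Sum of sales > $160.86 in store_west: 628.15

Total: 940.11 + 628.15 = 1568.26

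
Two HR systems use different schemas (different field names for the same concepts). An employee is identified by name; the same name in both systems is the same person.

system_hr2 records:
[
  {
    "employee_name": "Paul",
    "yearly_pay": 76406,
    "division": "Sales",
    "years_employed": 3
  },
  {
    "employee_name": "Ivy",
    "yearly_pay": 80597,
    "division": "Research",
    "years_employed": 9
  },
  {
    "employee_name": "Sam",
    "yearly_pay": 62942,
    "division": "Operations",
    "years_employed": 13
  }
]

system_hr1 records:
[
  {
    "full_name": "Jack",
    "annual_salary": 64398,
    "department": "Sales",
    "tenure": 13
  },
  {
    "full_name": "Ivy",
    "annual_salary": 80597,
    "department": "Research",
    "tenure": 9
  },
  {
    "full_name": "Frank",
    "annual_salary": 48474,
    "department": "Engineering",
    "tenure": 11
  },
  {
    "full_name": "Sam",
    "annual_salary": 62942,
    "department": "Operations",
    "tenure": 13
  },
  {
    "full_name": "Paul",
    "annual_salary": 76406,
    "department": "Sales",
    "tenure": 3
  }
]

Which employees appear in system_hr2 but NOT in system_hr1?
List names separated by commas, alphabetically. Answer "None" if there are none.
None

Schema mapping: "employee_name" (system_hr2) = "full_name" (system_hr1) = employee name

Names in system_hr2: ['Ivy', 'Paul', 'Sam']
Names in system_hr1: ['Frank', 'Ivy', 'Jack', 'Paul', 'Sam']

In system_hr2 but not system_hr1: None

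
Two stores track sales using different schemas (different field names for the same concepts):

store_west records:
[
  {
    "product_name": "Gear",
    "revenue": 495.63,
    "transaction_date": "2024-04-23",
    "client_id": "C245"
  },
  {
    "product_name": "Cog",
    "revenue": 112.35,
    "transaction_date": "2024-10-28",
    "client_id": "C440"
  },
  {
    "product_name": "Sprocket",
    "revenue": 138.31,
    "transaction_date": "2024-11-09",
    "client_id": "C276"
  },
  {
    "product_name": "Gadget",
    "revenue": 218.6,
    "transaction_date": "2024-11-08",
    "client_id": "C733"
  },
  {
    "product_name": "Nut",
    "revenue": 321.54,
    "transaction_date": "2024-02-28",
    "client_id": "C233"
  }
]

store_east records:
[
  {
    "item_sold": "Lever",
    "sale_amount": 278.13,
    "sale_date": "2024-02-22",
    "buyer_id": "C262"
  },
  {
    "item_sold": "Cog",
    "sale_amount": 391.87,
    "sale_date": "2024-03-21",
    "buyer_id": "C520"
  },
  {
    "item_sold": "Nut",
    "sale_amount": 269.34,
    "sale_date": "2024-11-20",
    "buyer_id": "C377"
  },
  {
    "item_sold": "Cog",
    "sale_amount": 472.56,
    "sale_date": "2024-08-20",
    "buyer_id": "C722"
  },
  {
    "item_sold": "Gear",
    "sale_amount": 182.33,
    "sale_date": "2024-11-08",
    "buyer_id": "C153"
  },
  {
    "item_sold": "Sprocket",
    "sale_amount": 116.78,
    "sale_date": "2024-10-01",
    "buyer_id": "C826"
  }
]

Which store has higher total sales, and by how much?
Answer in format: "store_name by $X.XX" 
store_east by $424.58

Schema mapping: "revenue" (store_west) = "sale_amount" (store_east) = sale amount

Total for store_west: 1286.43
Total for store_east: 1711.01

Difference: |1286.43 - 1711.01| = 424.58
store_east has higher sales by $424.58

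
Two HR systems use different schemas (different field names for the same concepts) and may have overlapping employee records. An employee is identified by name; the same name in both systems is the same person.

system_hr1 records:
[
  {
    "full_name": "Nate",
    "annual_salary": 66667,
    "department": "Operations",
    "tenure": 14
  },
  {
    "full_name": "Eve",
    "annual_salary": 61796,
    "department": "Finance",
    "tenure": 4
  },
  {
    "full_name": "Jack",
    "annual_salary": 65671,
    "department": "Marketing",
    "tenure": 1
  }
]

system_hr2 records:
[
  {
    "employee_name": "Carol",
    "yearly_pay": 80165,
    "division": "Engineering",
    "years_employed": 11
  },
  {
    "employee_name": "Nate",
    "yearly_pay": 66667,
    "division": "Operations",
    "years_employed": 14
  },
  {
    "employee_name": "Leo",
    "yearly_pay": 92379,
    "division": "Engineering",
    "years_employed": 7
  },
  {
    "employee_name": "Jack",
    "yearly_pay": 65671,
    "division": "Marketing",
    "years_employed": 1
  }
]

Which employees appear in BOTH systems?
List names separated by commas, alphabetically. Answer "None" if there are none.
Jack, Nate

Schema mapping: "full_name" (system_hr1) = "employee_name" (system_hr2) = employee name

Names in system_hr1: ['Eve', 'Jack', 'Nate']
Names in system_hr2: ['Carol', 'Jack', 'Leo', 'Nate']

Intersection: ['Jack', 'Nate']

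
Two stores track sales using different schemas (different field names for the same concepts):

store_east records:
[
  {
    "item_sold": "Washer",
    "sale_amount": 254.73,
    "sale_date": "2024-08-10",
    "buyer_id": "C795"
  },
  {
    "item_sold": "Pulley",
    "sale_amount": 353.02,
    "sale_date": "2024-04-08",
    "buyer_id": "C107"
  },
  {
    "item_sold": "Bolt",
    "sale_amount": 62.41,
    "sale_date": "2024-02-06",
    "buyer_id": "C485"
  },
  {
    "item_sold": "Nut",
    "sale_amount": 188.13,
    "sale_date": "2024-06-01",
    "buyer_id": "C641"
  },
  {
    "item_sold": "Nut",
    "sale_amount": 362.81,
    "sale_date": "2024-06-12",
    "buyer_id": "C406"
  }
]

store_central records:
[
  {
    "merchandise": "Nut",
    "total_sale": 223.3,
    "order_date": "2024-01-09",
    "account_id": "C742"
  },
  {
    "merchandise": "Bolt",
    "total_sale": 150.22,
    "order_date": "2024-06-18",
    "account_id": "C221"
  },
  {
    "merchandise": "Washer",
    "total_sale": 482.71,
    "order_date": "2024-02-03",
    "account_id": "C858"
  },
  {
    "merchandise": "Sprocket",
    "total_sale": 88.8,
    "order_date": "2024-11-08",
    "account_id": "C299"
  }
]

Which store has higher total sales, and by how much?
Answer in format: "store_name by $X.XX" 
store_east by $276.07

Schema mapping: "sale_amount" (store_east) = "total_sale" (store_central) = sale amount

Total for store_east: 1221.10
Total for store_central: 945.03

Difference: |1221.10 - 945.03| = 276.07
store_east has higher sales by $276.07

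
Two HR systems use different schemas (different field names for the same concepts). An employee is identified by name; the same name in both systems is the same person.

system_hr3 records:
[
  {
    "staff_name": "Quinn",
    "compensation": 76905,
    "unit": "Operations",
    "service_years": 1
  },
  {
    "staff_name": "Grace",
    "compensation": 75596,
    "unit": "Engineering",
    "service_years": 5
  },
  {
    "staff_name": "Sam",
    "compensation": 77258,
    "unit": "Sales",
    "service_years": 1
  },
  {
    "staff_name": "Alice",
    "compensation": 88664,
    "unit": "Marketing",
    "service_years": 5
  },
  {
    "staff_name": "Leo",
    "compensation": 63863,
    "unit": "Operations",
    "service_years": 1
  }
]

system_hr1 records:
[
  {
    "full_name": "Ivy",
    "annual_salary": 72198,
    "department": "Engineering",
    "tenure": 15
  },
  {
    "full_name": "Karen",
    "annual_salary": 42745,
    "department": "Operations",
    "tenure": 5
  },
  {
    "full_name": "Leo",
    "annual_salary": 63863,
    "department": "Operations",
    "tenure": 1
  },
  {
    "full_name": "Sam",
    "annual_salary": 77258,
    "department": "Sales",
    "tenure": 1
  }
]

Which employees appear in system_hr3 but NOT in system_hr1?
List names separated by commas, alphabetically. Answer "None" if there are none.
Alice, Grace, Quinn

Schema mapping: "staff_name" (system_hr3) = "full_name" (system_hr1) = employee name

Names in system_hr3: ['Alice', 'Grace', 'Leo', 'Quinn', 'Sam']
Names in system_hr1: ['Ivy', 'Karen', 'Leo', 'Sam']

In system_hr3 but not system_hr1: ['Alice', 'Grace', 'Quinn']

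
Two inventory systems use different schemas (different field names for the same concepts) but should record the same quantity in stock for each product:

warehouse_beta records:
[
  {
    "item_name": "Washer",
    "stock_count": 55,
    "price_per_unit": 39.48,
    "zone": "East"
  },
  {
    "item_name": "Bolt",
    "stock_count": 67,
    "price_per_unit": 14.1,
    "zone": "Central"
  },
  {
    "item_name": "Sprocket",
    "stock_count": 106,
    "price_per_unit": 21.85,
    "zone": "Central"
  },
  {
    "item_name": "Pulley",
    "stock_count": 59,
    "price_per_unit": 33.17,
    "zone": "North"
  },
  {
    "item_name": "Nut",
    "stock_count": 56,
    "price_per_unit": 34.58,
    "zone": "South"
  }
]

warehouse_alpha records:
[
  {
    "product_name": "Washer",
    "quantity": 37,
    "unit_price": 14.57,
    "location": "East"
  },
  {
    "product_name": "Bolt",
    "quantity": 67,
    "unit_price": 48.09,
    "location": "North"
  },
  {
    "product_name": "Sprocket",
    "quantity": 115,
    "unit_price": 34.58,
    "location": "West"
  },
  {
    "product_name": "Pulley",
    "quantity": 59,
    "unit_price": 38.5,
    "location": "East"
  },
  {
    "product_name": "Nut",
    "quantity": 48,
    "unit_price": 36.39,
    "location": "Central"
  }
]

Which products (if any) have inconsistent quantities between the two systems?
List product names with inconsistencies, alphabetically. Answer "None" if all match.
Nut, Sprocket, Washer

Schema mappings:
- "item_name" (warehouse_beta) = "product_name" (warehouse_alpha) = product name
- "stock_count" (warehouse_beta) = "quantity" (warehouse_alpha) = quantity

Comparison:
  Washer: 55 vs 37 - MISMATCH
  Bolt: 67 vs 67 - MATCH
  Sprocket: 106 vs 115 - MISMATCH
  Pulley: 59 vs 59 - MATCH
  Nut: 56 vs 48 - MISMATCH

Products with inconsistencies: Nut, Sprocket, Washer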